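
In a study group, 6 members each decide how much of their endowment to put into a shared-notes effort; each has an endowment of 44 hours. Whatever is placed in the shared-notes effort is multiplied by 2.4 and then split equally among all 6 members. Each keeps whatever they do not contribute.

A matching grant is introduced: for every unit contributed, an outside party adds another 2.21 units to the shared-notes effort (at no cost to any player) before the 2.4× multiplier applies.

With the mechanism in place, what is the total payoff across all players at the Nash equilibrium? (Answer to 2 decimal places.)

2033.86 hours

Under the mechanism each unit contributed yields 2.4 × 3.21 / 6 = 1.2840 back to its contributor per unit of net cost, which exceeds 1, making full contribution the dominant choice for everyone.
At the Nash equilibrium everyone contributes 44. Group total payoff = 2.4 × 3.21 × 264 = 2033.86.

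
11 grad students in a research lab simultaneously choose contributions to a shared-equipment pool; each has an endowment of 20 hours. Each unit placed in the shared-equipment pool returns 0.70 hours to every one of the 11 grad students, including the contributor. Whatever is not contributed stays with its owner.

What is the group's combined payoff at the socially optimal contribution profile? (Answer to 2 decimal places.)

Each contributed unit returns 7.700 to the group as a whole (0.70 to each of 11 players), which exceeds 1, so the social optimum is full contribution: group total = 7.700 × 220 = 1694.00.

1694.00 hours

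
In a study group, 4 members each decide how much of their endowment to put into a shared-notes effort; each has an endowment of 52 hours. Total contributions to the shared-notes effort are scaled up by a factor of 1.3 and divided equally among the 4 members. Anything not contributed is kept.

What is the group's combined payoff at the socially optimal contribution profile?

270.40 hours

Each contributed unit returns 1.300 to the group as a whole (0.3250 to each of 4 players), which exceeds 1, so the social optimum is full contribution: group total = 1.300 × 208 = 270.40.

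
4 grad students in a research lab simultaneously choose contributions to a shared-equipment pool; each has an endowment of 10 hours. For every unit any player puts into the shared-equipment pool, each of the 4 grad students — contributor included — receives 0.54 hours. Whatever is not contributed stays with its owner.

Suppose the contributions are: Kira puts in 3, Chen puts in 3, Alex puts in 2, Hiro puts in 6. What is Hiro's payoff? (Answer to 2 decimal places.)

11.56 hours

Total contributed: 3 + 3 + 2 + 6 = 14.
Each receives 0.54 × 14 = 7.56 from the shared-equipment pool.
Hiro keeps 10 − 6 = 4, so Hiro's payoff is 4 + 7.56 = 11.56.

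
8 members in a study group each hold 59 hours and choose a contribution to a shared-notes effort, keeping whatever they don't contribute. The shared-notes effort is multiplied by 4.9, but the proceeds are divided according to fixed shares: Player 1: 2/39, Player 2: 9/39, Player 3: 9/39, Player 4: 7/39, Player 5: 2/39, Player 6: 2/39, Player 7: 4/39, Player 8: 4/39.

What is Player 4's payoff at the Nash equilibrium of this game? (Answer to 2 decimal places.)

162.78 hours

Player j's private return per contributed unit is 4.9 × (j's share). Contributing is weakly dominant for j when that share is at least 1/4.9 = 0.2041, and contributing 0 is dominant otherwise.
Player 2 and Player 3 clear that bar, contributing 59 each; the remaining 6 contribute 0. Total contributed: 118.
Player 4 keeps 59 and receives 4.9 × 118 × 7/39 = 103.78 from the shared-notes effort, for a payoff of 162.78.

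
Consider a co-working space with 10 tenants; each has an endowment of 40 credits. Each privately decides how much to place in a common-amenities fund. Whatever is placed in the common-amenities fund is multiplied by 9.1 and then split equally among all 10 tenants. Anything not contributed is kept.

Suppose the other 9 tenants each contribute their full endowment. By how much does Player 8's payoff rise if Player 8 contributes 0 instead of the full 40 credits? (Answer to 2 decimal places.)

Switching from a contribution of 40 to 0 lets Player 8 keep an extra 40 credits, but lowers the common-amenities fund by 40, which costs Player 8 their own share of that drop: 9.1/10 × 40 = 36.40.
Net gain = 40 − 36.40 = 3.60. The private return per contributed unit (0.9100) is below 1, so free-riding is indeed the best response regardless of what the others do.

3.60 credits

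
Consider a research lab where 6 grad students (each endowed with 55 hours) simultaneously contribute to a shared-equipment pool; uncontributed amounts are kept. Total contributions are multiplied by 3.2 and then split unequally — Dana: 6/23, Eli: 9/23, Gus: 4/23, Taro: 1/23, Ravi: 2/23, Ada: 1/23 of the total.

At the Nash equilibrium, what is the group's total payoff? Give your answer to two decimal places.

A player with share s gets back 3.2·s per unit contributed, so full contribution is dominant for anyone with s > 1/3.2 = 0.3125 and zero contribution is dominant for anyone below.
Eli alone (share 9/23) is above the threshold, contributing 55; the remaining 5 contribute 0. Total contributed: 55.
The shared-equipment pool pays out 3.2 × 55 = 176.00 in total (split across the unequal shares, but the aggregate is all that matters for the group sum).
The 5 free-riders keep 55 each, adding 275. Group total = 275 + 176.00 = 451.00.

451.00 hours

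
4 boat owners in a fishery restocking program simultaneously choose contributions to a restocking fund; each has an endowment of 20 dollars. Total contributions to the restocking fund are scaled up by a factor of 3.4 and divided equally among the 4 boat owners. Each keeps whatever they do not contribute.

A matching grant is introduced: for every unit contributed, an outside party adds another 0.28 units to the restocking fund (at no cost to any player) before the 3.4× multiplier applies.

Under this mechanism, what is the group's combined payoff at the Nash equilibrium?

348.16 dollars

With the mechanism, a contributed unit returns 3.4 × 1.28 / 4 = 1.0880 per unit of net cost to the contributor — now above 1 — so contributing fully is weakly dominant for every player.
At the Nash equilibrium everyone contributes 20. Group total payoff = 3.4 × 1.28 × 80 = 348.16.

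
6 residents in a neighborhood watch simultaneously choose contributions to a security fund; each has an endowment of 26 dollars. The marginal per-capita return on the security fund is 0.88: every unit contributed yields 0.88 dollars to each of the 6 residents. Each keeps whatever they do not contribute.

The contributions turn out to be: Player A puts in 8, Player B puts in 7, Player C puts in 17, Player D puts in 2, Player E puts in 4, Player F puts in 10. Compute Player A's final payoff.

Total contributed: 8 + 7 + 17 + 2 + 4 + 10 = 48.
Each receives 0.88 × 48 = 42.24 from the security fund.
Player A keeps 26 − 8 = 18, so Player A's payoff is 18 + 42.24 = 60.24.

60.24 dollars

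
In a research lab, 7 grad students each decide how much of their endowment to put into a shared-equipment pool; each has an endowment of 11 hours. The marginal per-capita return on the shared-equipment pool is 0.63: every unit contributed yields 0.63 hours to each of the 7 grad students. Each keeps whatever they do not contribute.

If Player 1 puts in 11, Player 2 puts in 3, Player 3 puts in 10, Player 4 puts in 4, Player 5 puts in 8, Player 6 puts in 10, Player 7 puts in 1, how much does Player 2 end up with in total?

Total contributed: 11 + 3 + 10 + 4 + 8 + 10 + 1 = 47.
Each receives 0.63 × 47 = 29.61 from the shared-equipment pool.
Player 2 keeps 11 − 3 = 8, so Player 2's payoff is 8 + 29.61 = 37.61.

37.61 hours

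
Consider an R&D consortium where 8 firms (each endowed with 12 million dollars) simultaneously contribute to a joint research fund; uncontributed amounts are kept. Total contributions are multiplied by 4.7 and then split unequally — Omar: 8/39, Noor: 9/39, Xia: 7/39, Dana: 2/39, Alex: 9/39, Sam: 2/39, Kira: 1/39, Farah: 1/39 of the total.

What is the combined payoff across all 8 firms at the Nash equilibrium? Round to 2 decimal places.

Each unit j contributes comes back to j as 4.7 × (j's share), so j prefers to contribute only if that share exceeds 1/4.7 = 0.2128; otherwise keeping the unit dominates.
Noor and Alex clear that bar, contributing 12 each; the remaining 6 contribute 0. Total contributed: 24.
The joint research fund pays out 4.7 × 24 = 112.80 in total (split across the unequal shares, but the aggregate is all that matters for the group sum).
The 6 free-riders keep 12 each, adding 72. Group total = 72 + 112.80 = 184.80.

184.80 million dollars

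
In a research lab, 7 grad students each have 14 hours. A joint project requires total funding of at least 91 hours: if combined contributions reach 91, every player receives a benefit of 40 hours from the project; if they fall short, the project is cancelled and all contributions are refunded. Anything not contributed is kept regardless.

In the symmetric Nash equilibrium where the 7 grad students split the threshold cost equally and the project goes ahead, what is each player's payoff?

41 hours

Equal share of the threshold: 91/7 = 13.
At this profile no one gains by cutting their contribution: any cut drops the total below 91, the project is cancelled, contributions are refunded, and the deviator ends with 14, which is less than 14 − 13 + 40 = 41. Contributing more than 13 just wastes the excess. So contributing exactly 13 is a best response.
Each player's payoff: 14 − 13 + 40 = 41.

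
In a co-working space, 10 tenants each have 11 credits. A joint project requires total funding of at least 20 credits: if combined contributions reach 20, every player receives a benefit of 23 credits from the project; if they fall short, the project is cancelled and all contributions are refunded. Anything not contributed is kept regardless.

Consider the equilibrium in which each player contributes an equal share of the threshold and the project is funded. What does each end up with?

Equal share of the threshold: 20/10 = 2.
At this profile no one gains by cutting their contribution: any cut drops the total below 20, the project is cancelled, contributions are refunded, and the deviator ends with 11, which is less than 11 − 2 + 23 = 32. Contributing more than 2 just wastes the excess. So contributing exactly 2 is a best response.
Each player's payoff: 11 − 2 + 23 = 32.

32 credits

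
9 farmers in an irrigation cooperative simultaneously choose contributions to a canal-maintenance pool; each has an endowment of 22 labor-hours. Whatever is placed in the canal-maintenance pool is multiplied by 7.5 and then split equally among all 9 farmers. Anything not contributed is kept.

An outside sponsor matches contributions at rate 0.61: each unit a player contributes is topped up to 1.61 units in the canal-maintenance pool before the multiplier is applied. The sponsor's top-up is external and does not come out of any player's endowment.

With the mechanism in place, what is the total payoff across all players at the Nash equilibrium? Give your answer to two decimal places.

The effective private return per unit is now 7.5 × 1.61 / 9 = 1.3417 > 1, so every player's dominant strategy flips to full contribution.
At the Nash equilibrium everyone contributes 22. Group total payoff = 7.5 × 1.61 × 198 = 2390.85.

2390.85 labor-hours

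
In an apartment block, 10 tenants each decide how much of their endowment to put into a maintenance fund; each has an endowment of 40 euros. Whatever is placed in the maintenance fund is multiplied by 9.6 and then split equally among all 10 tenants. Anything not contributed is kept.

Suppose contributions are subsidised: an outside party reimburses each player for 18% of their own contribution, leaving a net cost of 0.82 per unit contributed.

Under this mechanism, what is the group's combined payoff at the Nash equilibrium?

Under the mechanism each unit contributed yields (9.6/10) / 0.82 = 1.1707 back to its contributor per unit of net cost, which exceeds 1, making full contribution the dominant choice for everyone.
At the Nash equilibrium everyone contributes 40. Group total payoff = 10 × (40 × 0.18 + 9.6 × 40) = 3912.00.

3912.00 euros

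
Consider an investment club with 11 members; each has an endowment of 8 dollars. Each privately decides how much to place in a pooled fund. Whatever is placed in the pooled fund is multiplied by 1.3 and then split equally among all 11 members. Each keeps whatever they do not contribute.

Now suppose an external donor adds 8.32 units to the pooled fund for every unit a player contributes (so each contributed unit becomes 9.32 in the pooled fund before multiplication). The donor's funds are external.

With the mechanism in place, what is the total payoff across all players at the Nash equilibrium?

1066.21 dollars

Under the mechanism each unit contributed yields 1.3 × 9.32 / 11 = 1.1015 back to its contributor per unit of net cost, which exceeds 1, making full contribution the dominant choice for everyone.
At the Nash equilibrium everyone contributes 8. Group total payoff = 1.3 × 9.32 × 88 = 1066.21.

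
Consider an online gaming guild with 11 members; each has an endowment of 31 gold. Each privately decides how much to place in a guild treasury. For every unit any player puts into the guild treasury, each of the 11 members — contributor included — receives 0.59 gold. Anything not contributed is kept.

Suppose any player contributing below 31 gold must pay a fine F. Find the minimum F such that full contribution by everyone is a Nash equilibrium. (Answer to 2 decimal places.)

Given the others contribute fully, the best deviation is to contribute 0 (any partial contribution still incurs the fine and gives up units whose private return 0.59 is below 1).
Deviating from 31 to 0 saves 31 gold but forfeits the deviator's share of the drop in the guild treasury: 0.59 × 31 = 18.29.
So the deviation gain is 31 − 18.29 = 12.71, and the fine must be at least 12.71 gold to wipe it out.

12.71 gold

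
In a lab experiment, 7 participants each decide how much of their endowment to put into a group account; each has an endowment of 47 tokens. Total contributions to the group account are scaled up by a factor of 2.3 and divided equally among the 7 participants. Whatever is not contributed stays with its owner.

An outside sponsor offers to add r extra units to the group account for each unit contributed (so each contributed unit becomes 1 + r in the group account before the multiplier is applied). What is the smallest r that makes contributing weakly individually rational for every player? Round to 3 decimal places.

2.043

With matching at rate r, one contributed unit becomes (1 + r) in the group account and returns 2.3 × (1 + r) / 7 to the contributor.
Setting this equal to 1: 1 + r = 7/2.3 = 3.0435.
So the minimum matching rate is r = 3.0435 − 1 = 2.043.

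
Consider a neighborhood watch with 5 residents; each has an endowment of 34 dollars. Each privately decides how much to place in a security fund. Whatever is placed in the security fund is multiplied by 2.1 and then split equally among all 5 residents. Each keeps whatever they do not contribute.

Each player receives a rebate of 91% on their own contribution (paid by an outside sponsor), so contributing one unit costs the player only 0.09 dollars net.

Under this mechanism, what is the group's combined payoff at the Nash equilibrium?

511.70 dollars

The effective private return per unit is now (2.1/5) / 0.09 = 4.6667 > 1, so every player's dominant strategy flips to full contribution.
At the Nash equilibrium everyone contributes 34. Group total payoff = 5 × (34 × 0.91 + 2.1 × 34) = 511.70.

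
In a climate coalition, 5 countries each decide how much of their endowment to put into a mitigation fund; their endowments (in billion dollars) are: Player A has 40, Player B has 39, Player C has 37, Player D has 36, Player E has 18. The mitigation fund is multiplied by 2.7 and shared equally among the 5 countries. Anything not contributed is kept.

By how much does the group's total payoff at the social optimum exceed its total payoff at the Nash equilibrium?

289.00 billion dollars

The private return per contributed unit is 2.7/5 = 0.5400 < 1 for every player regardless of endowment, so the Nash equilibrium is zero contribution and the group total is Σ E_j = 40 + 39 + 37 + 36 + 18 = 170.
Each contributed unit returns 2.700 to the group, so the social optimum is full contribution by everyone: group total = 2.700 × 170 = 459.00.
Efficiency loss = (2.700 − 1) × 170 = 289.00.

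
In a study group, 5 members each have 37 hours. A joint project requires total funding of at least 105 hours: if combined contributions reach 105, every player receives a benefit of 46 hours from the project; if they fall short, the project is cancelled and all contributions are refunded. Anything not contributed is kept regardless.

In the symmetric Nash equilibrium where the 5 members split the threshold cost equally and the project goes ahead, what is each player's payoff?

Equal share of the threshold: 105/5 = 21.
At this profile no one gains by cutting their contribution: any cut drops the total below 105, the project is cancelled, contributions are refunded, and the deviator ends with 37, which is less than 37 − 21 + 46 = 62. Contributing more than 21 just wastes the excess. So contributing exactly 21 is a best response.
Each player's payoff: 37 − 21 + 46 = 62.

62 hours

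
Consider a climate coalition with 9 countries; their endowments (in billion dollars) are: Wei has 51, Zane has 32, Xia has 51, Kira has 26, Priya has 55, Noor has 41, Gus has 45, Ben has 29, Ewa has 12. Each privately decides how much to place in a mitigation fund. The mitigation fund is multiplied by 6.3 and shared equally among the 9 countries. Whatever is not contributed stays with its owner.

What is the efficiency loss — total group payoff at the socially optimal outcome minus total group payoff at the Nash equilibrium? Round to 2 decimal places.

The private return per contributed unit is 6.3/9 = 0.7000 < 1 for every player regardless of endowment, so the Nash equilibrium is zero contribution and the group total is Σ E_j = 51 + 32 + 51 + 26 + 55 + 41 + 45 + 29 + 12 = 342.
Each contributed unit returns 6.300 to the group, so the social optimum is full contribution by everyone: group total = 6.300 × 342 = 2154.60.
Efficiency loss = (6.300 − 1) × 342 = 1812.60.

1812.60 billion dollars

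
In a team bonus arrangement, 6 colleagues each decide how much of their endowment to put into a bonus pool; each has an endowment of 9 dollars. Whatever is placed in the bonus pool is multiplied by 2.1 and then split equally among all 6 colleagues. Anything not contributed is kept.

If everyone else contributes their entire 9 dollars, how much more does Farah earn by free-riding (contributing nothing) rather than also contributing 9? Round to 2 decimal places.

5.85 dollars

Switching from a contribution of 9 to 0 lets Farah keep an extra 9 dollars, but lowers the bonus pool by 9, which costs Farah their own share of that drop: 2.1/6 × 9 = 3.15.
Net gain = 9 − 3.15 = 5.85. The private return per contributed unit (0.3500) is below 1, so free-riding is indeed the best response regardless of what the others do.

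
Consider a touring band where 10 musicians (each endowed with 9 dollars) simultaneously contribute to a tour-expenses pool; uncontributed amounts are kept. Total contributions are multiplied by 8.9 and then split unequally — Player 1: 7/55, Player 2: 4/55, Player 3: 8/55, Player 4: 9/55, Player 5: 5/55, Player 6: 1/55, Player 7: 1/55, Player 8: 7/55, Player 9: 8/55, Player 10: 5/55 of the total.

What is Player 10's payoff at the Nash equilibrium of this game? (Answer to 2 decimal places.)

45.41 dollars

Player j's private return per contributed unit is 8.9 × (j's share). Contributing is weakly dominant for j when that share is at least 1/8.9 = 0.1124, and contributing 0 is dominant otherwise.
Player 1, Player 3, Player 4, Player 8 and Player 9 clear that bar, contributing 9 each; the remaining 5 contribute 0. Total contributed: 45.
Player 10 keeps 9 and receives 8.9 × 45 × 5/55 = 36.41 from the tour-expenses pool, for a payoff of 45.41.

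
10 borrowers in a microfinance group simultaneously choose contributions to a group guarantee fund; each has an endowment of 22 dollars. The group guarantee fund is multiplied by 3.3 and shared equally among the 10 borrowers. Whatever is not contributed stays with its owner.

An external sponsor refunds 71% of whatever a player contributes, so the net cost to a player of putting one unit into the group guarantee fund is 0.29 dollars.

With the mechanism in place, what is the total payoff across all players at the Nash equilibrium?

The effective private return per unit is now (3.3/10) / 0.29 = 1.1379 > 1, so every player's dominant strategy flips to full contribution.
At the Nash equilibrium everyone contributes 22. Group total payoff = 10 × (22 × 0.71 + 3.3 × 22) = 882.20.

882.20 dollars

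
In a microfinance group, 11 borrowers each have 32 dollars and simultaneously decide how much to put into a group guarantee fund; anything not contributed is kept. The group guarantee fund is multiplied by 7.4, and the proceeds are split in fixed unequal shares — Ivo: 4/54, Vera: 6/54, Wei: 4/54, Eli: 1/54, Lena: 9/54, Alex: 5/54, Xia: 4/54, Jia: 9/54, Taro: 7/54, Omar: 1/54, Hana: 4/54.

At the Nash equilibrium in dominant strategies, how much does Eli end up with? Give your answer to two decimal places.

For player j, contributing a unit is worthwhile iff 7.4 × (j's share) ≥ 1, i.e. iff j's share is at least 0.1351.
Lena and Jia are above the threshold, contributing 32 each; the remaining 9 contribute 0. Total contributed: 64.
Eli keeps 32 and receives 7.4 × 64 × 1/54 = 8.77 from the group guarantee fund, for a payoff of 40.77.

40.77 dollars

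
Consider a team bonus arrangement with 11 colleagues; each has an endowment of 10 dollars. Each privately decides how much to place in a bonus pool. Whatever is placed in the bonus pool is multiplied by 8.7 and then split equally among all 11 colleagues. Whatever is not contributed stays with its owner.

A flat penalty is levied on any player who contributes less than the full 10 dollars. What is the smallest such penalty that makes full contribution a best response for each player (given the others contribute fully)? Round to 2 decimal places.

Given the others contribute fully, the best deviation is to contribute 0 (any partial contribution still incurs the fine and gives up units whose private return 0.7909 is below 1).
Deviating from 10 to 0 saves 10 dollars but forfeits the deviator's share of the drop in the bonus pool: 8.7/11 × 10 = 7.91.
So the deviation gain is 10 − 7.91 = 2.09, and the fine must be at least 2.09 dollars to wipe it out.

2.09 dollars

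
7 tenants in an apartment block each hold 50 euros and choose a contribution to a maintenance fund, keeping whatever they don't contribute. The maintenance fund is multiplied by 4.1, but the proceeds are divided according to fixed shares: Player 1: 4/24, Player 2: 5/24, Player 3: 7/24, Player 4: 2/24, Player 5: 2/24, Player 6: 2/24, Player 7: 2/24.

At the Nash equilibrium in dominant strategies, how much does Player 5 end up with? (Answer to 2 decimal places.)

Player j's private return per contributed unit is 4.1 × (j's share). Contributing is weakly dominant for j when that share is at least 1/4.1 = 0.2439, and contributing 0 is dominant otherwise.
Player 3 alone (share 7/24) is above the threshold, contributing 50; the remaining 6 contribute 0. Total contributed: 50.
Player 5 keeps 50 and receives 4.1 × 50 × 2/24 = 17.08 from the maintenance fund, for a payoff of 67.08.

67.08 euros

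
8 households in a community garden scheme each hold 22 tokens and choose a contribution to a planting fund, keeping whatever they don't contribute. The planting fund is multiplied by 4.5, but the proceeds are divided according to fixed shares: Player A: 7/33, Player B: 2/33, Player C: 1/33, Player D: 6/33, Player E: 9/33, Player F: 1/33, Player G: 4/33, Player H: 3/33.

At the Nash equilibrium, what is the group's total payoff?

253.00 tokens

Player j's private return per contributed unit is 4.5 × (j's share). Contributing is weakly dominant for j when that share is at least 1/4.5 = 0.2222, and contributing 0 is dominant otherwise.
Player E alone (share 9/33) is above the threshold, contributing 22; the remaining 7 contribute 0. Total contributed: 22.
The planting fund pays out 4.5 × 22 = 99.00 in total (split across the unequal shares, but the aggregate is all that matters for the group sum).
The 7 free-riders keep 22 each, adding 154. Group total = 154 + 99.00 = 253.00.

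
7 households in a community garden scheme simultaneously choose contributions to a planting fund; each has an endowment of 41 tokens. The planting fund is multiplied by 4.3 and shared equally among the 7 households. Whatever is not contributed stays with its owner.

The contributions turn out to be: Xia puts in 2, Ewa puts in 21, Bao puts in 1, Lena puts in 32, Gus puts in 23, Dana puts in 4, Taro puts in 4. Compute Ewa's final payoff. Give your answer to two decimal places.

Total contributed: 2 + 21 + 1 + 32 + 23 + 4 + 4 = 87.
Each receives 4.3 × 87 / 7 = 53.44 from the planting fund.
Ewa keeps 41 − 21 = 20, so Ewa's payoff is 20 + 53.44 = 73.44.

73.44 tokens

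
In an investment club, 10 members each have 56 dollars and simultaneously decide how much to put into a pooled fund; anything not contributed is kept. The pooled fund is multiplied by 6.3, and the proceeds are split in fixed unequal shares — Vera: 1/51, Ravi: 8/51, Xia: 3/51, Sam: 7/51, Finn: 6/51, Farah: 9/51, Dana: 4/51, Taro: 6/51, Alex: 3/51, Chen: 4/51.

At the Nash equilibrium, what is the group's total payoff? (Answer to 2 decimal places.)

Player j's private return per contributed unit is 6.3 × (j's share). Contributing is weakly dominant for j when that share is at least 1/6.3 = 0.1587, and contributing 0 is dominant otherwise.
The only share above 0.1587 is Farah's 9/51, contributing 56; the remaining 9 contribute 0. Total contributed: 56.
The pooled fund pays out 6.3 × 56 = 352.80 in total (split across the unequal shares, but the aggregate is all that matters for the group sum).
The 9 free-riders keep 56 each, adding 504. Group total = 504 + 352.80 = 856.80.

856.80 dollars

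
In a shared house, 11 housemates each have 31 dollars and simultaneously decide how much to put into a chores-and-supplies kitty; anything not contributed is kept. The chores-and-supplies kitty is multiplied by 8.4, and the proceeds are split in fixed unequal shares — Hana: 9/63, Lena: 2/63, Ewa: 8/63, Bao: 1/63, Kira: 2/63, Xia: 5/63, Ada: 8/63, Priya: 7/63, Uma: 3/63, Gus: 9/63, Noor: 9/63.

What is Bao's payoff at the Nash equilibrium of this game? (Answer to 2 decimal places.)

Each unit j contributes comes back to j as 8.4 × (j's share), so j prefers to contribute only if that share exceeds 1/8.4 = 0.1190; otherwise keeping the unit dominates.
The shares above 0.1190 belong to Hana, Ewa, Ada, Gus and Noor, contributing 31 each; the remaining 6 contribute 0. Total contributed: 155.
Bao keeps 31 and receives 8.4 × 155 × 1/63 = 20.67 from the chores-and-supplies kitty, for a payoff of 51.67.

51.67 dollars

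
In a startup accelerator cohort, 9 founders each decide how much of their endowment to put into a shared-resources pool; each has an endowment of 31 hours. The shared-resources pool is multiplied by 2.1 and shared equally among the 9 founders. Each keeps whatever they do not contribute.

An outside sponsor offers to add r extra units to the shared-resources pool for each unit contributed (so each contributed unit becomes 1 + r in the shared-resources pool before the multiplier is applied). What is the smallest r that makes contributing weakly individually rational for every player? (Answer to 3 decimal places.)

With matching at rate r, one contributed unit becomes (1 + r) in the shared-resources pool and returns 2.1 × (1 + r) / 9 to the contributor.
Setting this equal to 1: 1 + r = 9/2.1 = 4.2857.
So the minimum matching rate is r = 4.2857 − 1 = 3.286.

3.286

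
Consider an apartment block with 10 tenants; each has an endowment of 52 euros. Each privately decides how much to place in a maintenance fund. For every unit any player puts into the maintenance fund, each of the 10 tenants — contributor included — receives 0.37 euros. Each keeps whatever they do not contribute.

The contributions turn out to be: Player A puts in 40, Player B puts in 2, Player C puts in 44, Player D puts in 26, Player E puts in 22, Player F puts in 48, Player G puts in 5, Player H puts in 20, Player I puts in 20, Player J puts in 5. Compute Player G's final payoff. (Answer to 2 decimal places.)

Total contributed: 40 + 2 + 44 + 26 + 22 + 48 + 5 + 20 + 20 + 5 = 232.
Each receives 0.37 × 232 = 85.84 from the maintenance fund.
Player G keeps 52 − 5 = 47, so Player G's payoff is 47 + 85.84 = 132.84.

132.84 euros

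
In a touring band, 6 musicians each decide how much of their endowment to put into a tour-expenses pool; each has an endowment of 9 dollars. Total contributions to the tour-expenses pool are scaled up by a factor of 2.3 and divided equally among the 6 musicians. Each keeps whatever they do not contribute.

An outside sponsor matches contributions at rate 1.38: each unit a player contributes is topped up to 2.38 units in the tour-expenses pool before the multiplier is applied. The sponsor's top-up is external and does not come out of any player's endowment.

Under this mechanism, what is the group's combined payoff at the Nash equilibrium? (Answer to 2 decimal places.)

Even with the mechanism, each unit contributed returns only 2.3 × 2.38 / 6 = 0.9123 per unit of net cost, so contributing nothing is still dominant.
At the Nash equilibrium no one contributes; group total payoff = 6 × 9 = 54.

54.00 dollars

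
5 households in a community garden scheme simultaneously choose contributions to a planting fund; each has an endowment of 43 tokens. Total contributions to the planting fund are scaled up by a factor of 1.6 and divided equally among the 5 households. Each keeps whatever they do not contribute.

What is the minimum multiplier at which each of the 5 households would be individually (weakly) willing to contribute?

A contributed unit returns (multiplier)/5 to its contributor.
This reaches 1 exactly when the multiplier is 5.

5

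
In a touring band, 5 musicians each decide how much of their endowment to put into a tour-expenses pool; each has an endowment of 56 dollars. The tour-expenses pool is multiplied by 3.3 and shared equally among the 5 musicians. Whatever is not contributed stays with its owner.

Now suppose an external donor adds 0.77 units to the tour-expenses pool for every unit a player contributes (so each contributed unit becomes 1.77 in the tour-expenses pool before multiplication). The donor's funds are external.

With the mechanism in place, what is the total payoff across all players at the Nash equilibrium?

1635.48 dollars

With the mechanism, a contributed unit returns 3.3 × 1.77 / 5 = 1.1682 per unit of net cost to the contributor — now above 1 — so contributing fully is weakly dominant for every player.
So the Nash equilibrium is full contribution by all 5; the group earns 3.3 × 1.77 × 280 = 1635.48.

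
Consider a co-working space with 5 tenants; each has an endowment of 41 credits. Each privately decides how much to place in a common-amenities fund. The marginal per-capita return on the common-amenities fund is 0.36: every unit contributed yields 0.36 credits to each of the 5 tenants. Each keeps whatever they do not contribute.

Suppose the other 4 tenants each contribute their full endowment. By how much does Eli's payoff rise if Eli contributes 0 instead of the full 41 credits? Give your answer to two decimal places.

Switching from a contribution of 41 to 0 lets Eli keep an extra 41 credits, but lowers the common-amenities fund by 41, which costs Eli their own share of that drop: 0.36 × 41 = 14.76.
Net gain = 41 − 14.76 = 26.24. The private return per contributed unit (0.36) is below 1, so free-riding is indeed the best response regardless of what the others do.

26.24 credits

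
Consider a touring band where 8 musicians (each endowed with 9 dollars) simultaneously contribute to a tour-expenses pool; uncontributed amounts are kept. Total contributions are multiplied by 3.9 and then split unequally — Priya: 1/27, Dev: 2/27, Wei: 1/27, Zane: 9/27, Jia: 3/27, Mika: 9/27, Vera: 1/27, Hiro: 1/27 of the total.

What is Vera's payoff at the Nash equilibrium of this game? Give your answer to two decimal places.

11.60 dollars

A player with share s gets back 3.9·s per unit contributed, so full contribution is dominant for anyone with s > 1/3.9 = 0.2564 and zero contribution is dominant for anyone below.
Zane and Mika clear that bar, contributing 9 each; the remaining 6 contribute 0. Total contributed: 18.
Vera keeps 9 and receives 3.9 × 18 × 1/27 = 2.60 from the tour-expenses pool, for a payoff of 11.60.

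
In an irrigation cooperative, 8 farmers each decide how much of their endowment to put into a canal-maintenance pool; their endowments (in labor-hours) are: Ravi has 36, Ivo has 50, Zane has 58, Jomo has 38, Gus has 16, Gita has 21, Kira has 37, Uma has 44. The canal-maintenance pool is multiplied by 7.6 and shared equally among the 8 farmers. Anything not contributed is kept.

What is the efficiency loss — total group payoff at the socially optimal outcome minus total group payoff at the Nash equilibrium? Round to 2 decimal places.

1980.00 labor-hours

The private return per contributed unit is 7.6/8 = 0.9500 < 1 for every player regardless of endowment, so the Nash equilibrium is zero contribution and the group total is Σ E_j = 36 + 50 + 58 + 38 + 16 + 21 + 37 + 44 = 300.
Each contributed unit returns 7.600 to the group, so the social optimum is full contribution by everyone: group total = 7.600 × 300 = 2280.00.
Efficiency loss = (7.600 − 1) × 300 = 1980.00.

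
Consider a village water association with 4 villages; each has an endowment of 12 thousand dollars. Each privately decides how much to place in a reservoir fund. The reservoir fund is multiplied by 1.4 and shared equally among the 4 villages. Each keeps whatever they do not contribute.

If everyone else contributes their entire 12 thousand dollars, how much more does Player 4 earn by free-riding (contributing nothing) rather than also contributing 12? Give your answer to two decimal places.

7.80 thousand dollars

Switching from a contribution of 12 to 0 lets Player 4 keep an extra 12 thousand dollars, but lowers the reservoir fund by 12, which costs Player 4 their own share of that drop: 1.4/4 × 12 = 4.20.
Net gain = 12 − 4.20 = 7.80. The private return per contributed unit (0.3500) is below 1, so free-riding is indeed the best response regardless of what the others do.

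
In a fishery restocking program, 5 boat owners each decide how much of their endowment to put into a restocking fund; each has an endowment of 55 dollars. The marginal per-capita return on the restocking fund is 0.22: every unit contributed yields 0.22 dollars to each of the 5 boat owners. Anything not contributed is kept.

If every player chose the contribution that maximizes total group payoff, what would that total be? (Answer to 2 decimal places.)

302.50 dollars

Each contributed unit returns 1.100 to the group as a whole (0.22 to each of 5 players), which exceeds 1, so the social optimum is full contribution: group total = 1.100 × 275 = 302.50.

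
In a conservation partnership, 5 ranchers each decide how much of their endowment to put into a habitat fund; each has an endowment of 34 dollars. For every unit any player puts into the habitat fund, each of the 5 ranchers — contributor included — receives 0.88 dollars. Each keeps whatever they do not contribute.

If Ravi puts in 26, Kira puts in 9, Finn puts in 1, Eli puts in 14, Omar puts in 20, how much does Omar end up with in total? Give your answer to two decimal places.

75.60 dollars

Total contributed: 26 + 9 + 1 + 14 + 20 = 70.
Each receives 0.88 × 70 = 61.60 from the habitat fund.
Omar keeps 34 − 20 = 14, so Omar's payoff is 14 + 61.60 = 75.60.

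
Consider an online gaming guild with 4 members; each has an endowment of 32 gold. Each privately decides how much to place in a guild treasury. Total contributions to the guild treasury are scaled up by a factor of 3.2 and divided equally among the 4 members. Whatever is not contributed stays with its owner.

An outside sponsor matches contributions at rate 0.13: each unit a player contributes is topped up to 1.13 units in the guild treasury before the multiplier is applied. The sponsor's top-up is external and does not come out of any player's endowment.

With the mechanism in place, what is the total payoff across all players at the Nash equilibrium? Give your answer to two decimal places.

The effective private return is 3.2 × 1.13 / 4 = 0.9040, which is still under 1, so the mechanism doesn't change anyone's dominant strategy: zero contribution.
At the Nash equilibrium no one contributes; group total payoff = 4 × 32 = 128.

128.00 gold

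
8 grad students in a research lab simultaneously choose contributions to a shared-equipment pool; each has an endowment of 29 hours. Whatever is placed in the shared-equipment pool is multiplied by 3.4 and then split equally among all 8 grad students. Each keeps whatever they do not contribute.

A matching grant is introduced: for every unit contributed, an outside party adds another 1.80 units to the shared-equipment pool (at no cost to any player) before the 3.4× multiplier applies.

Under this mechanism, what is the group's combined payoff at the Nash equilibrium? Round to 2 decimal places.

The effective private return per unit is now 3.4 × 2.80 / 8 = 1.1900 > 1, so every player's dominant strategy flips to full contribution.
So the Nash equilibrium is full contribution by all 8; the group earns 3.4 × 2.80 × 232 = 2208.64.

2208.64 hours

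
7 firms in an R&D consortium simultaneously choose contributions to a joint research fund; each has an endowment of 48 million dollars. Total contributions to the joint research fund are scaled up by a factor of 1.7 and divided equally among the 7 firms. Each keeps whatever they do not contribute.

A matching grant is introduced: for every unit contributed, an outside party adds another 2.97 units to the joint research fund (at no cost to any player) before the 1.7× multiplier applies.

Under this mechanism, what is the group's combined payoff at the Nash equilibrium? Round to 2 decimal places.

336.00 million dollars

Even with the mechanism, each unit contributed returns only 1.7 × 3.97 / 7 = 0.9641 per unit of net cost, so contributing nothing is still dominant.
Everyone keeps their endowment and the group total is 7 × 48 = 336.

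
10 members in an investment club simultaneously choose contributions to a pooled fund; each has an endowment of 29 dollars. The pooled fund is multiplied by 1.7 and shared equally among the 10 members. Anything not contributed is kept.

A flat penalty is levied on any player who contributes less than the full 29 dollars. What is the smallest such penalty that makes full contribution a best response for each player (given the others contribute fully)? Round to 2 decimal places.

24.07 dollars

Given the others contribute fully, the best deviation is to contribute 0 (any partial contribution still incurs the fine and gives up units whose private return 0.1700 is below 1).
Deviating from 29 to 0 saves 29 dollars but forfeits the deviator's share of the drop in the pooled fund: 1.7/10 × 29 = 4.93.
So the deviation gain is 29 − 4.93 = 24.07, and the fine must be at least 24.07 dollars to wipe it out.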